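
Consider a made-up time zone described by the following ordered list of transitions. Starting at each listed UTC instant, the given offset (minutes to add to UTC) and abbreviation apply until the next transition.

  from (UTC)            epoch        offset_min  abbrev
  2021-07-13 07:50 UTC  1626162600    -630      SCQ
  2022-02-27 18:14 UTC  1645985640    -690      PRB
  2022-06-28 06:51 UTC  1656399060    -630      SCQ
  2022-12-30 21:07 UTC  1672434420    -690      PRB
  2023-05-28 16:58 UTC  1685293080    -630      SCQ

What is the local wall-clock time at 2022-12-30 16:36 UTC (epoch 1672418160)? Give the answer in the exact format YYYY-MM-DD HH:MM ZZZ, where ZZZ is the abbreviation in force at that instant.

Query: 2022-12-30 16:36 UTC
Rule 3/5 (SCQ, -10:30): 2022-06-28 06:51 UTC ≤ query < 2022-12-30 21:07 UTC
16·60 + 36 - 630 = 366 min
366 = 0·1440 + 366; 366 = 6·60 + 6 → 06:06, same day
→ 2022-12-30 06:06 SCQ

2022-12-30 06:06 SCQ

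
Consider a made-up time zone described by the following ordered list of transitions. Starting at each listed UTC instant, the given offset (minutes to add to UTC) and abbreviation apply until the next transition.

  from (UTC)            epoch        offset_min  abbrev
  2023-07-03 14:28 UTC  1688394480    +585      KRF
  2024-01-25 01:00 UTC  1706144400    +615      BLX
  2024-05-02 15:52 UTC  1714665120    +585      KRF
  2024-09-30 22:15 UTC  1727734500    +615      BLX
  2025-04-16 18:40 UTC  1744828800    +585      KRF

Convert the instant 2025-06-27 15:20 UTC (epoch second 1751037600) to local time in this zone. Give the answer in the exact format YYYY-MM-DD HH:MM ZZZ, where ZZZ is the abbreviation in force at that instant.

2025-06-28 01:05 KRF

Query: 2025-06-27 15:20 UTC
Rule 5/5 (KRF, +09:45): 2025-04-16 18:40 UTC ≤ query < +∞
15·60 + 20 + 585 = 1505 min
1505 = 1·1440 + 65; 65 = 1·60 + 5 → 01:05, 2025-06-27 + 1 day = 2025-06-28
→ 2025-06-28 01:05 KRF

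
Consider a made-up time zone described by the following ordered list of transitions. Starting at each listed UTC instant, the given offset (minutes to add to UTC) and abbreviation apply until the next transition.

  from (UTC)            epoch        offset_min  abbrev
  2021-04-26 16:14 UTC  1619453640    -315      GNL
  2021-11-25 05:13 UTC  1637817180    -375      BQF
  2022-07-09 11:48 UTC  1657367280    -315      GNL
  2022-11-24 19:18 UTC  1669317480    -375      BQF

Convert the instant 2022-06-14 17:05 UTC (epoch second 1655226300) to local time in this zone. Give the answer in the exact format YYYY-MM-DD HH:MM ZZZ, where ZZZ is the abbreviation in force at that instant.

Query: 2022-06-14 17:05 UTC
Rule 2/4 (BQF, -06:15): 2021-11-25 05:13 UTC ≤ query < 2022-07-09 11:48 UTC
17·60 + 5 - 375 = 650 min
650 = 0·1440 + 650; 650 = 10·60 + 50 → 10:50, same day
→ 2022-06-14 10:50 BQF

2022-06-14 10:50 BQF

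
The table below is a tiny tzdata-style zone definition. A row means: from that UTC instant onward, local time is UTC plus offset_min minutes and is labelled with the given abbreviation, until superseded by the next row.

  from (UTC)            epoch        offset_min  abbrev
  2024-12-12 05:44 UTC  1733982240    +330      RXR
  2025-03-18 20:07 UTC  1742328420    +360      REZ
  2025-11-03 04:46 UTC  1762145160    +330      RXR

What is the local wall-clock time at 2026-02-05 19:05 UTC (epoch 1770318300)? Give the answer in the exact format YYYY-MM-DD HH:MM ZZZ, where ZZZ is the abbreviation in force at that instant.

Query: 2026-02-05 19:05 UTC
Rule 3/3 (RXR, +05:30): 2025-11-03 04:46 UTC ≤ query < +∞
19·60 + 5 + 330 = 1475 min
1475 = 1·1440 + 35; 35 = 0·60 + 35 → 00:35, 2026-02-05 + 1 day = 2026-02-06
→ 2026-02-06 00:35 RXR

2026-02-06 00:35 RXR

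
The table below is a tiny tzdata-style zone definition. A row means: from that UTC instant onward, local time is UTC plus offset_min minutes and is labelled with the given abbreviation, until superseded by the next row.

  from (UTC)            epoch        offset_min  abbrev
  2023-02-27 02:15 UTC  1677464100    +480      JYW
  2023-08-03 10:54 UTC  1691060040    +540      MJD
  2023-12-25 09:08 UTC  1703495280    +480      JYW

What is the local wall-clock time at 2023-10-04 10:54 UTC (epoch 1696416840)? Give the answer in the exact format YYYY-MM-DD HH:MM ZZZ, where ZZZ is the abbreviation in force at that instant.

2023-10-04 19:54 MJD

Query: 2023-10-04 10:54 UTC
Rule 2/3 (MJD, +09:00): 2023-08-03 10:54 UTC ≤ query < 2023-12-25 09:08 UTC
10·60 + 54 + 540 = 1194 min
1194 = 0·1440 + 1194; 1194 = 19·60 + 54 → 19:54, same day
→ 2023-10-04 19:54 MJD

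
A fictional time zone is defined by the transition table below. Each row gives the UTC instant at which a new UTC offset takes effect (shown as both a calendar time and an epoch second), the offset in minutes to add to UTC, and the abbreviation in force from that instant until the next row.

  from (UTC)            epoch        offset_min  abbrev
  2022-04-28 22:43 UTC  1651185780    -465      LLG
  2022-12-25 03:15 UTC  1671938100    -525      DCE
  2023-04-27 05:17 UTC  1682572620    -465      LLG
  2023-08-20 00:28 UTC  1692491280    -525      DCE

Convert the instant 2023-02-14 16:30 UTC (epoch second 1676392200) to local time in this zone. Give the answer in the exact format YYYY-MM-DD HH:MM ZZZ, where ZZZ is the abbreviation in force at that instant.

2023-02-14 07:45 DCE

Query: 2023-02-14 16:30 UTC
Rule 2/4 (DCE, -08:45): 2022-12-25 03:15 UTC ≤ query < 2023-04-27 05:17 UTC
16·60 + 30 - 525 = 465 min
465 = 0·1440 + 465; 465 = 7·60 + 45 → 07:45, same day
→ 2023-02-14 07:45 DCE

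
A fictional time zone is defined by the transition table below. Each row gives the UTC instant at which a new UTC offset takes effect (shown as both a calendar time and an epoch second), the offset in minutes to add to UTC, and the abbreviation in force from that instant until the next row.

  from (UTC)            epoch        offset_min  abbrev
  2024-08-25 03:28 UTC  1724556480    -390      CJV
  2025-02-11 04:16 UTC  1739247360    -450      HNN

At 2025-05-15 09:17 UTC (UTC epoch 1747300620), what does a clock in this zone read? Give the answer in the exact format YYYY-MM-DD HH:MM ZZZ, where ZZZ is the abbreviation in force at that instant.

Query: 2025-05-15 09:17 UTC
Rule 2/2 (HNN, -07:30): 2025-02-11 04:16 UTC ≤ query < +∞
9·60 + 17 - 450 = 107 min
107 = 0·1440 + 107; 107 = 1·60 + 47 → 01:47, same day
→ 2025-05-15 01:47 HNN

2025-05-15 01:47 HNN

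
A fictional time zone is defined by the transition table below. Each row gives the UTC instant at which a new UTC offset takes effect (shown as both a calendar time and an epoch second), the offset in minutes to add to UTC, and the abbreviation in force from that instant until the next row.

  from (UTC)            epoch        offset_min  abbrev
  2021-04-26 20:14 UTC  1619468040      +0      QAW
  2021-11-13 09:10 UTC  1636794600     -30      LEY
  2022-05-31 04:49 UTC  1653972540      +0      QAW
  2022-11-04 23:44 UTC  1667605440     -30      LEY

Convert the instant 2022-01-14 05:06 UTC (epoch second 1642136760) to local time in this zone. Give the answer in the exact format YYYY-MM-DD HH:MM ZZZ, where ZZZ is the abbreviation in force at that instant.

Query: 2022-01-14 05:06 UTC
Rule 2/4 (LEY, -00:30): 2021-11-13 09:10 UTC ≤ query < 2022-05-31 04:49 UTC
5·60 + 6 - 30 = 276 min
276 = 0·1440 + 276; 276 = 4·60 + 36 → 04:36, same day
→ 2022-01-14 04:36 LEY

2022-01-14 04:36 LEY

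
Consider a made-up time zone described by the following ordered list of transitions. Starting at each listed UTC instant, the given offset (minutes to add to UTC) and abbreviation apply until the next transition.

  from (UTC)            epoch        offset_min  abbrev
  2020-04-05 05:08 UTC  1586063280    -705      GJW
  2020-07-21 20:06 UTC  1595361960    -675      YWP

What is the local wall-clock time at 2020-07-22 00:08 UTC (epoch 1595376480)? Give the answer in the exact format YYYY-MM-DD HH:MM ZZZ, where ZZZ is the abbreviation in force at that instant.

Query: 2020-07-22 00:08 UTC
Rule 2/2 (YWP, -11:15): 2020-07-21 20:06 UTC ≤ query < +∞
0·60 + 8 - 675 = -667 min
-667 = -1·1440 + 773; 773 = 12·60 + 53 → 12:53, 2020-07-22 - 1 day = 2020-07-21
→ 2020-07-21 12:53 YWP

2020-07-21 12:53 YWP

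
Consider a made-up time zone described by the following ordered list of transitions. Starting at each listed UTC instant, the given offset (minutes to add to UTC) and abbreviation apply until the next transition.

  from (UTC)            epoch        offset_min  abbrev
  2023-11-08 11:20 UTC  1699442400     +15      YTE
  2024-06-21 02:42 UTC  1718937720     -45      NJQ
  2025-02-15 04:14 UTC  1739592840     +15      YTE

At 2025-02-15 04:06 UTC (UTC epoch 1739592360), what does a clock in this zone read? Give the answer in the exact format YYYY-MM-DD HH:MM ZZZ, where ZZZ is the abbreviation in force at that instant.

Query: 2025-02-15 04:06 UTC
Rule 2/3 (NJQ, -00:45): 2024-06-21 02:42 UTC ≤ query < 2025-02-15 04:14 UTC
4·60 + 6 - 45 = 201 min
201 = 0·1440 + 201; 201 = 3·60 + 21 → 03:21, same day
→ 2025-02-15 03:21 NJQ

2025-02-15 03:21 NJQ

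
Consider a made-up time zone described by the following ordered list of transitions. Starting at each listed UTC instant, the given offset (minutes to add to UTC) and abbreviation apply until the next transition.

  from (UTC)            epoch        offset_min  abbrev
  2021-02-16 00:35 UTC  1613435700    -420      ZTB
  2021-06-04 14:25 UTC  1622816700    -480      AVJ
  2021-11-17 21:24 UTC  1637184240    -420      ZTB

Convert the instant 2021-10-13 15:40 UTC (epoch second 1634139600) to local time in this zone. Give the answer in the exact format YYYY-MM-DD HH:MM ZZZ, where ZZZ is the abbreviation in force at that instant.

Query: 2021-10-13 15:40 UTC
Rule 2/3 (AVJ, -08:00): 2021-06-04 14:25 UTC ≤ query < 2021-11-17 21:24 UTC
15·60 + 40 - 480 = 460 min
460 = 0·1440 + 460; 460 = 7·60 + 40 → 07:40, same day
→ 2021-10-13 07:40 AVJ

2021-10-13 07:40 AVJ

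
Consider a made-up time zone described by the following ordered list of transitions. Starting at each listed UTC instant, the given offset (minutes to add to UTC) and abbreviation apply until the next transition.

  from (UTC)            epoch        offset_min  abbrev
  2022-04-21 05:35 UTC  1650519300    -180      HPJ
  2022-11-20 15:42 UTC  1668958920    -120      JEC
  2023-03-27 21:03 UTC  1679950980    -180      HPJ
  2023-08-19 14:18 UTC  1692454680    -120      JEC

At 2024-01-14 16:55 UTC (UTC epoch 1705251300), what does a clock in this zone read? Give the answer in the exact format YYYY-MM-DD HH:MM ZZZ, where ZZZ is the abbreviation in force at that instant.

2024-01-14 14:55 JEC

Query: 2024-01-14 16:55 UTC
Rule 4/4 (JEC, -02:00): 2023-08-19 14:18 UTC ≤ query < +∞
16·60 + 55 - 120 = 895 min
895 = 0·1440 + 895; 895 = 14·60 + 55 → 14:55, same day
→ 2024-01-14 14:55 JEC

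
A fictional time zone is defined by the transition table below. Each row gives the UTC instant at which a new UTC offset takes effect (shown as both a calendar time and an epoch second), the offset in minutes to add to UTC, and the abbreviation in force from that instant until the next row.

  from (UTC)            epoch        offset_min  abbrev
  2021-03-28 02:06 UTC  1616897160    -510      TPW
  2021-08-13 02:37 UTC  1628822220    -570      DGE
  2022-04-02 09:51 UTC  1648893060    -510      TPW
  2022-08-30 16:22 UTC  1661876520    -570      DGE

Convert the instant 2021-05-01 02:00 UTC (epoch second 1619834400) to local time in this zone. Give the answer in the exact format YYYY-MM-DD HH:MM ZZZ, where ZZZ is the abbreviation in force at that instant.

Query: 2021-05-01 02:00 UTC
Rule 1/4 (TPW, -08:30): 2021-03-28 02:06 UTC ≤ query < 2021-08-13 02:37 UTC
2·60 + 0 - 510 = -390 min
-390 = -1·1440 + 1050; 1050 = 17·60 + 30 → 17:30, 2021-05-01 - 1 day = 2021-04-30
→ 2021-04-30 17:30 TPW

2021-04-30 17:30 TPW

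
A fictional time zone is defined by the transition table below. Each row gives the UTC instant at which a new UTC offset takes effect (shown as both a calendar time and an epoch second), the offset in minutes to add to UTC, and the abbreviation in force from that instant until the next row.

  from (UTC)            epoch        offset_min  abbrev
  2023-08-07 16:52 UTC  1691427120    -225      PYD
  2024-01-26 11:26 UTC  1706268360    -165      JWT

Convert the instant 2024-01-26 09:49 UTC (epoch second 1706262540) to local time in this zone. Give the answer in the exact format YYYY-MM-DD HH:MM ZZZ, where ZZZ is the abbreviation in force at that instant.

Query: 2024-01-26 09:49 UTC
Rule 1/2 (PYD, -03:45): 2023-08-07 16:52 UTC ≤ query < 2024-01-26 11:26 UTC
9·60 + 49 - 225 = 364 min
364 = 0·1440 + 364; 364 = 6·60 + 4 → 06:04, same day
→ 2024-01-26 06:04 PYD

2024-01-26 06:04 PYD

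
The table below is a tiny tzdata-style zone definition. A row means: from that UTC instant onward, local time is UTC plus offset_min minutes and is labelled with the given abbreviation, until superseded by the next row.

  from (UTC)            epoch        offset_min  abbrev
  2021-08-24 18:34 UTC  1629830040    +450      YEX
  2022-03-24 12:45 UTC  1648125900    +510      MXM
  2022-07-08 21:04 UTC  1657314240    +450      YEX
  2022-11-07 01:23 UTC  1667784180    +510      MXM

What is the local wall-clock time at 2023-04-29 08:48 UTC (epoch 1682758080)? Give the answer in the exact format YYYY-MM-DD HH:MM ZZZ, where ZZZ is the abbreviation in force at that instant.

2023-04-29 17:18 MXM

Query: 2023-04-29 08:48 UTC
Rule 4/4 (MXM, +08:30): 2022-11-07 01:23 UTC ≤ query < +∞
8·60 + 48 + 510 = 1038 min
1038 = 0·1440 + 1038; 1038 = 17·60 + 18 → 17:18, same day
→ 2023-04-29 17:18 MXM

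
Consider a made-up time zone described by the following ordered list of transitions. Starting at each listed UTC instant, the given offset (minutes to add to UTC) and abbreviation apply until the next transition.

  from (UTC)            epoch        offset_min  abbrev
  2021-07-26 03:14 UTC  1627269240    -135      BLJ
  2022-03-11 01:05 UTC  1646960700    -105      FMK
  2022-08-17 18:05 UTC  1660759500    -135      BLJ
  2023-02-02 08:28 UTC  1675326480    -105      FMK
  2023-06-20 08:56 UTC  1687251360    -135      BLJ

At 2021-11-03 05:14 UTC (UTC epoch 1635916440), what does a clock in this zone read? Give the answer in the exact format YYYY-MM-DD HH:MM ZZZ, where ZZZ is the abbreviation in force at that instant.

2021-11-03 02:59 BLJ

Query: 2021-11-03 05:14 UTC
Rule 1/5 (BLJ, -02:15): 2021-07-26 03:14 UTC ≤ query < 2022-03-11 01:05 UTC
5·60 + 14 - 135 = 179 min
179 = 0·1440 + 179; 179 = 2·60 + 59 → 02:59, same day
→ 2021-11-03 02:59 BLJ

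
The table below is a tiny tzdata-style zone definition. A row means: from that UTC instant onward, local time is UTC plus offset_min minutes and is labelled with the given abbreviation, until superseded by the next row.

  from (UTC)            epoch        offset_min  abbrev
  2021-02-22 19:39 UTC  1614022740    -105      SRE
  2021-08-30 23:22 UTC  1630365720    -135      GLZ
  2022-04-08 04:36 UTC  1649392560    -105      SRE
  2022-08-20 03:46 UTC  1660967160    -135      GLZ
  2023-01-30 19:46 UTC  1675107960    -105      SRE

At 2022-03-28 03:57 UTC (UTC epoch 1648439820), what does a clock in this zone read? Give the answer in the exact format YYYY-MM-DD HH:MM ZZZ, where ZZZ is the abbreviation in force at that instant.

2022-03-28 01:42 GLZ

Query: 2022-03-28 03:57 UTC
Rule 2/5 (GLZ, -02:15): 2021-08-30 23:22 UTC ≤ query < 2022-04-08 04:36 UTC
3·60 + 57 - 135 = 102 min
102 = 0·1440 + 102; 102 = 1·60 + 42 → 01:42, same day
→ 2022-03-28 01:42 GLZ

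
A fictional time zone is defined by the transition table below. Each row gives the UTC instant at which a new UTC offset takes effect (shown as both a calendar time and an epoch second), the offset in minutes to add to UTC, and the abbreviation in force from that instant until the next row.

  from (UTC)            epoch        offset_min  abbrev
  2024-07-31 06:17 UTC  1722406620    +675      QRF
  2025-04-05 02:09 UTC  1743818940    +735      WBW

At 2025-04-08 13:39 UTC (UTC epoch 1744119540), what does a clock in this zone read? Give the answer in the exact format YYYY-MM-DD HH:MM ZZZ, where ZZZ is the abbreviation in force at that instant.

2025-04-09 01:54 WBW

Query: 2025-04-08 13:39 UTC
Rule 2/2 (WBW, +12:15): 2025-04-05 02:09 UTC ≤ query < +∞
13·60 + 39 + 735 = 1554 min
1554 = 1·1440 + 114; 114 = 1·60 + 54 → 01:54, 2025-04-08 + 1 day = 2025-04-09
→ 2025-04-09 01:54 WBW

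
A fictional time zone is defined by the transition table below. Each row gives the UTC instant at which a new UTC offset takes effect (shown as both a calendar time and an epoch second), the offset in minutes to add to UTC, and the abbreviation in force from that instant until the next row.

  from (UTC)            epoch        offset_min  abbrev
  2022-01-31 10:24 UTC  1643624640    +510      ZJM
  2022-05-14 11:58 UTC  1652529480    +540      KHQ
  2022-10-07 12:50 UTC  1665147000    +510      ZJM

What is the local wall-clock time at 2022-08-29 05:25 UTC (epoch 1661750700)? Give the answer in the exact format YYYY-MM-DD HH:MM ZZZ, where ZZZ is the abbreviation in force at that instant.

2022-08-29 14:25 KHQ

Query: 2022-08-29 05:25 UTC
Rule 2/3 (KHQ, +09:00): 2022-05-14 11:58 UTC ≤ query < 2022-10-07 12:50 UTC
5·60 + 25 + 540 = 865 min
865 = 0·1440 + 865; 865 = 14·60 + 25 → 14:25, same day
→ 2022-08-29 14:25 KHQ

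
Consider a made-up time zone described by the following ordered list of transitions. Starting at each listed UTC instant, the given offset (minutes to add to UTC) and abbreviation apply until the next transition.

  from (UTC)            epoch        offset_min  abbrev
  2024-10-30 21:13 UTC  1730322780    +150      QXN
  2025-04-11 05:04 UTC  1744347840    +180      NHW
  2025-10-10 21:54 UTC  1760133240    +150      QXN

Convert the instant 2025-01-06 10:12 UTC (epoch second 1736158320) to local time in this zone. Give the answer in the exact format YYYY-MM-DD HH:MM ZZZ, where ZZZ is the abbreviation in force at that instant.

Query: 2025-01-06 10:12 UTC
Rule 1/3 (QXN, +02:30): 2024-10-30 21:13 UTC ≤ query < 2025-04-11 05:04 UTC
10·60 + 12 + 150 = 762 min
762 = 0·1440 + 762; 762 = 12·60 + 42 → 12:42, same day
→ 2025-01-06 12:42 QXN

2025-01-06 12:42 QXN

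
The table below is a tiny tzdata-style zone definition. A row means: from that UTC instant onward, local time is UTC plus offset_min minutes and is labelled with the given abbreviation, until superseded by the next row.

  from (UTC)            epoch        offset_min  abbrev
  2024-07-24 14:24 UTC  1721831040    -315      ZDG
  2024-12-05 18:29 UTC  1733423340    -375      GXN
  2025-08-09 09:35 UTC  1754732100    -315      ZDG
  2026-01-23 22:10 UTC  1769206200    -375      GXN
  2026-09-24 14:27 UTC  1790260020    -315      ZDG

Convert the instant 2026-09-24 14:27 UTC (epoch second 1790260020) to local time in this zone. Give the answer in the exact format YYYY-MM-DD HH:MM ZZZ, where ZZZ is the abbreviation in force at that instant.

Query: 2026-09-24 14:27 UTC
Rule 5/5 (ZDG, -05:15): 2026-09-24 14:27 UTC ≤ query < +∞
14·60 + 27 - 315 = 552 min
552 = 0·1440 + 552; 552 = 9·60 + 12 → 09:12, same day
→ 2026-09-24 09:12 ZDG

2026-09-24 09:12 ZDG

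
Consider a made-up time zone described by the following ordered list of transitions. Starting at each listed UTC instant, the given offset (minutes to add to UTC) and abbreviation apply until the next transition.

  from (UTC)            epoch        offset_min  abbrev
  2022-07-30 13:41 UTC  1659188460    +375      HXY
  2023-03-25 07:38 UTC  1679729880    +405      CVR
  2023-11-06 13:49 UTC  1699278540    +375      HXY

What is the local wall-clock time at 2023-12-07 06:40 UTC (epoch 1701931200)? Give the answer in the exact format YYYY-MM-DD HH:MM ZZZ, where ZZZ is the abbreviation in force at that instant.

Query: 2023-12-07 06:40 UTC
Rule 3/3 (HXY, +06:15): 2023-11-06 13:49 UTC ≤ query < +∞
6·60 + 40 + 375 = 775 min
775 = 0·1440 + 775; 775 = 12·60 + 55 → 12:55, same day
→ 2023-12-07 12:55 HXY

2023-12-07 12:55 HXY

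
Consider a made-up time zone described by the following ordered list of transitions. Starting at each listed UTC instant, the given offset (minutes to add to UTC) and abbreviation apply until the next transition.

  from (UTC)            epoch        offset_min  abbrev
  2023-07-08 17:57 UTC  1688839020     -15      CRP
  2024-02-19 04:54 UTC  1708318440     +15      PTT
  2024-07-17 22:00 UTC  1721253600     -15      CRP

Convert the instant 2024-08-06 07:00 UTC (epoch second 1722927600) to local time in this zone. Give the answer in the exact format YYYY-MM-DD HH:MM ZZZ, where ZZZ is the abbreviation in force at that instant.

2024-08-06 06:45 CRP

Query: 2024-08-06 07:00 UTC
Rule 3/3 (CRP, -00:15): 2024-07-17 22:00 UTC ≤ query < +∞
7·60 + 0 - 15 = 405 min
405 = 0·1440 + 405; 405 = 6·60 + 45 → 06:45, same day
→ 2024-08-06 06:45 CRP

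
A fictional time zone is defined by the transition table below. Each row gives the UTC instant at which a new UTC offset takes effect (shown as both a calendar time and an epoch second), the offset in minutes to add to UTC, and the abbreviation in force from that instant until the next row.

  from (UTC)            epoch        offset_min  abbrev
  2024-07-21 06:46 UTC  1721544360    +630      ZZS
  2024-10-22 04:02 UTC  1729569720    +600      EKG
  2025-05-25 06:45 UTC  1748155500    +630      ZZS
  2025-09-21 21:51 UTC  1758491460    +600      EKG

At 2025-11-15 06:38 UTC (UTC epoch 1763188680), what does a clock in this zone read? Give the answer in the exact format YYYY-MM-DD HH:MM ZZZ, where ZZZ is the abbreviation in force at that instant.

2025-11-15 16:38 EKG

Query: 2025-11-15 06:38 UTC
Rule 4/4 (EKG, +10:00): 2025-09-21 21:51 UTC ≤ query < +∞
6·60 + 38 + 600 = 998 min
998 = 0·1440 + 998; 998 = 16·60 + 38 → 16:38, same day
→ 2025-11-15 16:38 EKG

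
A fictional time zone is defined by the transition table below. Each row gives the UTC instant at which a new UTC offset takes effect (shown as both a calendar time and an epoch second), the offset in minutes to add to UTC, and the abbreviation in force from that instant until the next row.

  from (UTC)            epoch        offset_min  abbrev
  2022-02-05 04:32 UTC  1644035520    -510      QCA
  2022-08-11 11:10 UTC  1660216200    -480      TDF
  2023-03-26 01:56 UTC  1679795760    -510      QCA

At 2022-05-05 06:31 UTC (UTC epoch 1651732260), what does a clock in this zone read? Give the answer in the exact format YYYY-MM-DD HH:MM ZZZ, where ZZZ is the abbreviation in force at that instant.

Query: 2022-05-05 06:31 UTC
Rule 1/3 (QCA, -08:30): 2022-02-05 04:32 UTC ≤ query < 2022-08-11 11:10 UTC
6·60 + 31 - 510 = -119 min
-119 = -1·1440 + 1321; 1321 = 22·60 + 1 → 22:01, 2022-05-05 - 1 day = 2022-05-04
→ 2022-05-04 22:01 QCA

2022-05-04 22:01 QCA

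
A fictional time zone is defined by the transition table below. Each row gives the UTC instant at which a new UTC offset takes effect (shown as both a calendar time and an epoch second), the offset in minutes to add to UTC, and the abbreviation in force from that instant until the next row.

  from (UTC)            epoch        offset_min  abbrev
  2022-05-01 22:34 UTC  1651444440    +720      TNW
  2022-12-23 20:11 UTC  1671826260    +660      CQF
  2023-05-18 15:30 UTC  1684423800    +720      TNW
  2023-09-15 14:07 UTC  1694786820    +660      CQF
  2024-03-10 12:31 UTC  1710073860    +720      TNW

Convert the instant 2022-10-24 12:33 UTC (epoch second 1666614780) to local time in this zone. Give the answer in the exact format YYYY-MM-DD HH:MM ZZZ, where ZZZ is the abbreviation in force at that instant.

2022-10-25 00:33 TNW

Query: 2022-10-24 12:33 UTC
Rule 1/5 (TNW, +12:00): 2022-05-01 22:34 UTC ≤ query < 2022-12-23 20:11 UTC
12·60 + 33 + 720 = 1473 min
1473 = 1·1440 + 33; 33 = 0·60 + 33 → 00:33, 2022-10-24 + 1 day = 2022-10-25
→ 2022-10-25 00:33 TNW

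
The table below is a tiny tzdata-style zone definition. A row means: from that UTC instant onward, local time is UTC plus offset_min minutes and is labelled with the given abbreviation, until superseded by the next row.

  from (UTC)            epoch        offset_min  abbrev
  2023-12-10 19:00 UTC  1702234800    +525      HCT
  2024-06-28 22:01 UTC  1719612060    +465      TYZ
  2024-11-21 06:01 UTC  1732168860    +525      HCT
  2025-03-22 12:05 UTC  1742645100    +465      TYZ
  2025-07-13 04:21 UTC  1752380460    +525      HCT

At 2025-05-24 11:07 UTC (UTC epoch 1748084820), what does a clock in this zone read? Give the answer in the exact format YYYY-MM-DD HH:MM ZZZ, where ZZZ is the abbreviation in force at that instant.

Query: 2025-05-24 11:07 UTC
Rule 4/5 (TYZ, +07:45): 2025-03-22 12:05 UTC ≤ query < 2025-07-13 04:21 UTC
11·60 + 7 + 465 = 1132 min
1132 = 0·1440 + 1132; 1132 = 18·60 + 52 → 18:52, same day
→ 2025-05-24 18:52 TYZ

2025-05-24 18:52 TYZ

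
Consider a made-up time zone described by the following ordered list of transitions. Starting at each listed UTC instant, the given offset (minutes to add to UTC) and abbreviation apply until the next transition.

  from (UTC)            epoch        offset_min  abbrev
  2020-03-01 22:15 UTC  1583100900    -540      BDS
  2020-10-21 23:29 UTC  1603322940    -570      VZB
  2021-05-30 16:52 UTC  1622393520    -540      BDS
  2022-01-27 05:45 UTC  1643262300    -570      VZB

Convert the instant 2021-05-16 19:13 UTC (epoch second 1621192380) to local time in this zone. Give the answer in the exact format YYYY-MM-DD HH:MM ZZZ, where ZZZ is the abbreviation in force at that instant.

Query: 2021-05-16 19:13 UTC
Rule 2/4 (VZB, -09:30): 2020-10-21 23:29 UTC ≤ query < 2021-05-30 16:52 UTC
19·60 + 13 - 570 = 583 min
583 = 0·1440 + 583; 583 = 9·60 + 43 → 09:43, same day
→ 2021-05-16 09:43 VZB

2021-05-16 09:43 VZB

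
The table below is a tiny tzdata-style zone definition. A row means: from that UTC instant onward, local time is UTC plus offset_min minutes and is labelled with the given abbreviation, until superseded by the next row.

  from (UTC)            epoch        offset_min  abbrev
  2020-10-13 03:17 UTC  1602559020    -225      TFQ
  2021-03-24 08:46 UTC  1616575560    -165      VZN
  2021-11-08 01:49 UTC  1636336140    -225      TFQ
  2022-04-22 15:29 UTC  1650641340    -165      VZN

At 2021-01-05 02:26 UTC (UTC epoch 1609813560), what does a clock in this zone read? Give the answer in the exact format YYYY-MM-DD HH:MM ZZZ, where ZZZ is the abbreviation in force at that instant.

Query: 2021-01-05 02:26 UTC
Rule 1/4 (TFQ, -03:45): 2020-10-13 03:17 UTC ≤ query < 2021-03-24 08:46 UTC
2·60 + 26 - 225 = -79 min
-79 = -1·1440 + 1361; 1361 = 22·60 + 41 → 22:41, 2021-01-05 - 1 day = 2021-01-04
→ 2021-01-04 22:41 TFQ

2021-01-04 22:41 TFQ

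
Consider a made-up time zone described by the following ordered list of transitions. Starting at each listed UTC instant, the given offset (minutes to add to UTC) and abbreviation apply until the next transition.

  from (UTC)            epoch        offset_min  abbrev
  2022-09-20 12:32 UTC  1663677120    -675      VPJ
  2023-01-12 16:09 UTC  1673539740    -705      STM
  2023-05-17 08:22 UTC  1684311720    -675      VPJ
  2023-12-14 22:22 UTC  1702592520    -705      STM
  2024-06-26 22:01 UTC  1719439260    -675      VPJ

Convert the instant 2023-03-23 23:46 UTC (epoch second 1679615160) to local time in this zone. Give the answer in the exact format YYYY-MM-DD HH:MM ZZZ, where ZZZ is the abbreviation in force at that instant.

2023-03-23 12:01 STM

Query: 2023-03-23 23:46 UTC
Rule 2/5 (STM, -11:45): 2023-01-12 16:09 UTC ≤ query < 2023-05-17 08:22 UTC
23·60 + 46 - 705 = 721 min
721 = 0·1440 + 721; 721 = 12·60 + 1 → 12:01, same day
→ 2023-03-23 12:01 STM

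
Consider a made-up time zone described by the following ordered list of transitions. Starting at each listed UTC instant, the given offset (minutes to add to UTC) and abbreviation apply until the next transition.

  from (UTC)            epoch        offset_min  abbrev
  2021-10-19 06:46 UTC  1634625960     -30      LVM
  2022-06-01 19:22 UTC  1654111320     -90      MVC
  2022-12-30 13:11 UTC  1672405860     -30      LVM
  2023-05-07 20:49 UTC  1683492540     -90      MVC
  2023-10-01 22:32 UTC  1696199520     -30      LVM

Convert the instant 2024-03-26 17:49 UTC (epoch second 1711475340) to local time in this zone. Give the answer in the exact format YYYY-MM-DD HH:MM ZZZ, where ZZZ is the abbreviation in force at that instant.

2024-03-26 17:19 LVM

Query: 2024-03-26 17:49 UTC
Rule 5/5 (LVM, -00:30): 2023-10-01 22:32 UTC ≤ query < +∞
17·60 + 49 - 30 = 1039 min
1039 = 0·1440 + 1039; 1039 = 17·60 + 19 → 17:19, same day
→ 2024-03-26 17:19 LVM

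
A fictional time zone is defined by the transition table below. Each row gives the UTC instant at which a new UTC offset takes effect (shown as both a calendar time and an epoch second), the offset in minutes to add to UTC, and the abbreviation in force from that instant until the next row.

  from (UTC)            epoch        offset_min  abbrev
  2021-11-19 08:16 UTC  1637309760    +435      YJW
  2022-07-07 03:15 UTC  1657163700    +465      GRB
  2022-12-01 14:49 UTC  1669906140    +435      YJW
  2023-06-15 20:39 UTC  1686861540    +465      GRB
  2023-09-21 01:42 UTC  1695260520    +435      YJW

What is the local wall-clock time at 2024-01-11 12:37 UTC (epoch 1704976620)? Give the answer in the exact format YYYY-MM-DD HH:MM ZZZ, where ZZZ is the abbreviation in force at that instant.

Query: 2024-01-11 12:37 UTC
Rule 5/5 (YJW, +07:15): 2023-09-21 01:42 UTC ≤ query < +∞
12·60 + 37 + 435 = 1192 min
1192 = 0·1440 + 1192; 1192 = 19·60 + 52 → 19:52, same day
→ 2024-01-11 19:52 YJW

2024-01-11 19:52 YJW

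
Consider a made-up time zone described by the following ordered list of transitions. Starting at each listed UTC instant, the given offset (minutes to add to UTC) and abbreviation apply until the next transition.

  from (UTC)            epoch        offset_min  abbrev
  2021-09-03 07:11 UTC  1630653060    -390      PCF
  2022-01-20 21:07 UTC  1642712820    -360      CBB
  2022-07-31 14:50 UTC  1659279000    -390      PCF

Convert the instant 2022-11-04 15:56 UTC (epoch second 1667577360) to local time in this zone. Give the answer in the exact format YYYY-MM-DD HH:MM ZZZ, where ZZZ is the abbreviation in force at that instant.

2022-11-04 09:26 PCF

Query: 2022-11-04 15:56 UTC
Rule 3/3 (PCF, -06:30): 2022-07-31 14:50 UTC ≤ query < +∞
15·60 + 56 - 390 = 566 min
566 = 0·1440 + 566; 566 = 9·60 + 26 → 09:26, same day
→ 2022-11-04 09:26 PCF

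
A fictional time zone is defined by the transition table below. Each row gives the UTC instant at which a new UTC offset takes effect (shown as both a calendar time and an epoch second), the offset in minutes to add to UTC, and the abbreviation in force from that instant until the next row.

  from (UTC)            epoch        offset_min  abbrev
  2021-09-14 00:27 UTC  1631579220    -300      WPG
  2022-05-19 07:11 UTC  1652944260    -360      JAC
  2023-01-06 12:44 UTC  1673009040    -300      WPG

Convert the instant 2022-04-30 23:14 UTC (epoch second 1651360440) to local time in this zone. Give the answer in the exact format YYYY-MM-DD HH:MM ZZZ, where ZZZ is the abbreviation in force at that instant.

Query: 2022-04-30 23:14 UTC
Rule 1/3 (WPG, -05:00): 2021-09-14 00:27 UTC ≤ query < 2022-05-19 07:11 UTC
23·60 + 14 - 300 = 1094 min
1094 = 0·1440 + 1094; 1094 = 18·60 + 14 → 18:14, same day
→ 2022-04-30 18:14 WPG

2022-04-30 18:14 WPG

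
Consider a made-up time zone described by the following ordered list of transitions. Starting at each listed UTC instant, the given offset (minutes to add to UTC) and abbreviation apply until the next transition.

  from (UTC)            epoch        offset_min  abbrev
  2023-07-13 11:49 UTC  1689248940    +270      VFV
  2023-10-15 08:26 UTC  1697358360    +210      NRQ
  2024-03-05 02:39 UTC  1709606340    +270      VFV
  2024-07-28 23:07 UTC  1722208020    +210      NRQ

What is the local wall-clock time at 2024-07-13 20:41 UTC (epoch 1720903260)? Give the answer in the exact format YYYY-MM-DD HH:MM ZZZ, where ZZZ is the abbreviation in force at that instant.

Query: 2024-07-13 20:41 UTC
Rule 3/4 (VFV, +04:30): 2024-03-05 02:39 UTC ≤ query < 2024-07-28 23:07 UTC
20·60 + 41 + 270 = 1511 min
1511 = 1·1440 + 71; 71 = 1·60 + 11 → 01:11, 2024-07-13 + 1 day = 2024-07-14
→ 2024-07-14 01:11 VFV

2024-07-14 01:11 VFV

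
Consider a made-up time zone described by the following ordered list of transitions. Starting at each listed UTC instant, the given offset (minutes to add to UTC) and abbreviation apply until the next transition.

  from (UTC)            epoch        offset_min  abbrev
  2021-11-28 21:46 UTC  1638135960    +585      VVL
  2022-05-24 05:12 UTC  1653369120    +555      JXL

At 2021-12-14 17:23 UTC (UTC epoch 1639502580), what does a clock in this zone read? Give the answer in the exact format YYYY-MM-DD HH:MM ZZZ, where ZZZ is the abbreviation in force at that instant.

Query: 2021-12-14 17:23 UTC
Rule 1/2 (VVL, +09:45): 2021-11-28 21:46 UTC ≤ query < 2022-05-24 05:12 UTC
17·60 + 23 + 585 = 1628 min
1628 = 1·1440 + 188; 188 = 3·60 + 8 → 03:08, 2021-12-14 + 1 day = 2021-12-15
→ 2021-12-15 03:08 VVL

2021-12-15 03:08 VVL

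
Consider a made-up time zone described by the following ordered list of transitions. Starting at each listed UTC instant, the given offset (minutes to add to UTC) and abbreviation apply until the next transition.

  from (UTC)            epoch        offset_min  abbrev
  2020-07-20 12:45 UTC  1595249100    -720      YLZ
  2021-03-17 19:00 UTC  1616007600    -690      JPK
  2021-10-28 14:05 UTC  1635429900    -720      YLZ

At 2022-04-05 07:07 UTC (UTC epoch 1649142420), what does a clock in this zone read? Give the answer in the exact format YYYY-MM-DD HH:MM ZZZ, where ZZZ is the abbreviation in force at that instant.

Query: 2022-04-05 07:07 UTC
Rule 3/3 (YLZ, -12:00): 2021-10-28 14:05 UTC ≤ query < +∞
7·60 + 7 - 720 = -293 min
-293 = -1·1440 + 1147; 1147 = 19·60 + 7 → 19:07, 2022-04-05 - 1 day = 2022-04-04
→ 2022-04-04 19:07 YLZ

2022-04-04 19:07 YLZ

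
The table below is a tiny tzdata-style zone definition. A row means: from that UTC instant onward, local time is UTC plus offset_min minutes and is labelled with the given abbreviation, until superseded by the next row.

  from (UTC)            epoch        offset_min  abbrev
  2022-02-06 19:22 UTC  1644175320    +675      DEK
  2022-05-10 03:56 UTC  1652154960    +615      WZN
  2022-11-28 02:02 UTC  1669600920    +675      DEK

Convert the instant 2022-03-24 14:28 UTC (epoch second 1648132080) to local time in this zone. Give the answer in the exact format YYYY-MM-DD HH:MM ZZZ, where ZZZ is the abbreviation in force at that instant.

Query: 2022-03-24 14:28 UTC
Rule 1/3 (DEK, +11:15): 2022-02-06 19:22 UTC ≤ query < 2022-05-10 03:56 UTC
14·60 + 28 + 675 = 1543 min
1543 = 1·1440 + 103; 103 = 1·60 + 43 → 01:43, 2022-03-24 + 1 day = 2022-03-25
→ 2022-03-25 01:43 DEK

2022-03-25 01:43 DEK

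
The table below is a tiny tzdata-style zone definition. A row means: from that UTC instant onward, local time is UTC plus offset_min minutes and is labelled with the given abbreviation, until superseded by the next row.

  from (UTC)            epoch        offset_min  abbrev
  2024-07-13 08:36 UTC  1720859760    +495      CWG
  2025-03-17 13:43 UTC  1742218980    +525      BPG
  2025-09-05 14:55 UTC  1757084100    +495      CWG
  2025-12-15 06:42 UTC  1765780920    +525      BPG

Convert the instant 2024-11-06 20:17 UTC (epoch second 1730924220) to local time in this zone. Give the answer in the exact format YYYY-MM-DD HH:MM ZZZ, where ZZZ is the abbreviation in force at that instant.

2024-11-07 04:32 CWG

Query: 2024-11-06 20:17 UTC
Rule 1/4 (CWG, +08:15): 2024-07-13 08:36 UTC ≤ query < 2025-03-17 13:43 UTC
20·60 + 17 + 495 = 1712 min
1712 = 1·1440 + 272; 272 = 4·60 + 32 → 04:32, 2024-11-06 + 1 day = 2024-11-07
→ 2024-11-07 04:32 CWG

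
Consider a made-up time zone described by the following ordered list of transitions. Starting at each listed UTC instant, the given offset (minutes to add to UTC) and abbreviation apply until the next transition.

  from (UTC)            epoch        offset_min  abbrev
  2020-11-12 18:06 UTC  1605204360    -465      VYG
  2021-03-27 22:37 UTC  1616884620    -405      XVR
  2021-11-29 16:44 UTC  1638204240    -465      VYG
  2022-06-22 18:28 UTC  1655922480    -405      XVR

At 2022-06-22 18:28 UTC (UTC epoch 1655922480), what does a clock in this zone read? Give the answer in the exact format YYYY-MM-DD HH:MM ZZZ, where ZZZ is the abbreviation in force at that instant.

2022-06-22 11:43 XVR

Query: 2022-06-22 18:28 UTC
Rule 4/4 (XVR, -06:45): 2022-06-22 18:28 UTC ≤ query < +∞
18·60 + 28 - 405 = 703 min
703 = 0·1440 + 703; 703 = 11·60 + 43 → 11:43, same day
→ 2022-06-22 11:43 XVR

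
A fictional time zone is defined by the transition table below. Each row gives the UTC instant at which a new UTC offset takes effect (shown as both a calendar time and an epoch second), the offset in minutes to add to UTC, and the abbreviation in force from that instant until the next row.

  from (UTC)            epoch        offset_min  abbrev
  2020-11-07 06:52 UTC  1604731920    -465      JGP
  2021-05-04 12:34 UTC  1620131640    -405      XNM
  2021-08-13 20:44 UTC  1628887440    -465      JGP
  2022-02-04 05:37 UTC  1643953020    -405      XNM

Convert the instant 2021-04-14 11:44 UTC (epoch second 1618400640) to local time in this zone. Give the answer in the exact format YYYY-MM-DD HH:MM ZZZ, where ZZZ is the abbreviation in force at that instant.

Query: 2021-04-14 11:44 UTC
Rule 1/4 (JGP, -07:45): 2020-11-07 06:52 UTC ≤ query < 2021-05-04 12:34 UTC
11·60 + 44 - 465 = 239 min
239 = 0·1440 + 239; 239 = 3·60 + 59 → 03:59, same day
→ 2021-04-14 03:59 JGP

2021-04-14 03:59 JGP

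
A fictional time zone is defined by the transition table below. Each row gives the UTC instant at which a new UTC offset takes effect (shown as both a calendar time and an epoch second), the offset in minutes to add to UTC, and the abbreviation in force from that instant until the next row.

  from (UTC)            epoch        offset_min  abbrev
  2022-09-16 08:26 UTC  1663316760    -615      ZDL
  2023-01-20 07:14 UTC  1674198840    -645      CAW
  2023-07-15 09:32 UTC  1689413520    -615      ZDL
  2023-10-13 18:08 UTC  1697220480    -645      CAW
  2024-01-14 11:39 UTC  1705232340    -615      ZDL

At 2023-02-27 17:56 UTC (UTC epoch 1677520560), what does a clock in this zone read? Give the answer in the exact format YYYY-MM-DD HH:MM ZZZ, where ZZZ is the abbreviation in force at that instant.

Query: 2023-02-27 17:56 UTC
Rule 2/5 (CAW, -10:45): 2023-01-20 07:14 UTC ≤ query < 2023-07-15 09:32 UTC
17·60 + 56 - 645 = 431 min
431 = 0·1440 + 431; 431 = 7·60 + 11 → 07:11, same day
→ 2023-02-27 07:11 CAW

2023-02-27 07:11 CAW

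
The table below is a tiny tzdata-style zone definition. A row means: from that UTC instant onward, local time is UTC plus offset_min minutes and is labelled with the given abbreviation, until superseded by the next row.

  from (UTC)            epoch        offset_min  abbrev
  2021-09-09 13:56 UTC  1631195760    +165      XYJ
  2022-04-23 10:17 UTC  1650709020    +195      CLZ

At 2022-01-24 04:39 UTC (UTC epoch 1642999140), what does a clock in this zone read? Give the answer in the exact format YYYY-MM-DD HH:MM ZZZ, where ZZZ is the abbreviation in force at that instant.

Query: 2022-01-24 04:39 UTC
Rule 1/2 (XYJ, +02:45): 2021-09-09 13:56 UTC ≤ query < 2022-04-23 10:17 UTC
4·60 + 39 + 165 = 444 min
444 = 0·1440 + 444; 444 = 7·60 + 24 → 07:24, same day
→ 2022-01-24 07:24 XYJ

2022-01-24 07:24 XYJ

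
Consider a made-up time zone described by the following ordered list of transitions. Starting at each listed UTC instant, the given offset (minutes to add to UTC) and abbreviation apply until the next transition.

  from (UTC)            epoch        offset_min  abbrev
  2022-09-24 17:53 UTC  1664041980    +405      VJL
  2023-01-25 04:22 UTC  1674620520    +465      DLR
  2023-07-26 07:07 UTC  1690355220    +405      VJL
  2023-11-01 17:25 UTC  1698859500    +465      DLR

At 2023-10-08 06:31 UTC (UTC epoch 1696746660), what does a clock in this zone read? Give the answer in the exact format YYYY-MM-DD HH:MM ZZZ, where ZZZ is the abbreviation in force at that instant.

2023-10-08 13:16 VJL

Query: 2023-10-08 06:31 UTC
Rule 3/4 (VJL, +06:45): 2023-07-26 07:07 UTC ≤ query < 2023-11-01 17:25 UTC
6·60 + 31 + 405 = 796 min
796 = 0·1440 + 796; 796 = 13·60 + 16 → 13:16, same day
→ 2023-10-08 13:16 VJL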